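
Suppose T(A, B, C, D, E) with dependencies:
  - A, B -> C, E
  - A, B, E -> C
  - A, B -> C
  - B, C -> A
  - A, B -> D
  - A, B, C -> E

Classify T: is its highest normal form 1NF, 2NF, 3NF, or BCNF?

Candidate keys: {A, B}, {B, C}. Prime attributes: {A, B, C}.
Each dependency's left side is a superkey — BCNF holds.

BCNF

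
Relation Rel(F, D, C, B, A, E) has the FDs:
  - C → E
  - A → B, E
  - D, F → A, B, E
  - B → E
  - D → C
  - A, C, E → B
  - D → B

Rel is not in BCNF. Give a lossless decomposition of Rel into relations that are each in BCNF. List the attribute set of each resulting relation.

{A, B}; {A, D, F}; {C, D}; {C, E}

Candidate key of the original relation: {D, F}.
{A, B, C, D, E, F}: {C} determines {C, E} here but is not a superkey — split on C → E, giving {C, E} and {A, B, C, D, F}.
{C, E} is in BCNF.
{A, B, C, D, F}: {A} determines {A, B} here but is not a superkey — split on A → B, giving {A, B} and {A, C, D, F}.
{A, B} is in BCNF.
{A, C, D, F}: {D} determines {C, D} here but is not a superkey — split on D → C, giving {C, D} and {A, D, F}.
{C, D} is in BCNF.
{A, D, F} is in BCNF.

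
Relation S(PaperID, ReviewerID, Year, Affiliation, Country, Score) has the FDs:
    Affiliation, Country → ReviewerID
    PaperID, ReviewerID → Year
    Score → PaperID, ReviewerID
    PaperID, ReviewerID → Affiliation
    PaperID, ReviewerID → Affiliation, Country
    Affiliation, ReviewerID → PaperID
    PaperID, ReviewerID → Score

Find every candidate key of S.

{Affiliation, Country}, {Affiliation, ReviewerID}, {PaperID, ReviewerID}, {Score}

{Score}⁺ = {Affiliation, Country, PaperID, ReviewerID, Score, Year} — all of the relation — so {Score} is a candidate key.
{Affiliation, Country}⁺ = {Affiliation, Country, PaperID, ReviewerID, Score, Year} — all of the relation — so {Affiliation, Country} is a candidate key.
{Affiliation, ReviewerID}⁺ = {Affiliation, Country, PaperID, ReviewerID, Score, Year} — all of the relation — so {Affiliation, ReviewerID} is a candidate key.
{PaperID, ReviewerID}⁺ = {Affiliation, Country, PaperID, ReviewerID, Score, Year} — all of the relation — so {PaperID, ReviewerID} is a candidate key.
These are minimal and exhaustive — every other superkey contains one of them.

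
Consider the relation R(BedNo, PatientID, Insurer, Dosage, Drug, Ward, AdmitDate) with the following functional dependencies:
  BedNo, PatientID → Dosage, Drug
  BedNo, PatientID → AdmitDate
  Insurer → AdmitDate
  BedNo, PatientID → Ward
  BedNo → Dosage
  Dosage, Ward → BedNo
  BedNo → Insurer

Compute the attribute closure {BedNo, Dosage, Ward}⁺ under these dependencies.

{AdmitDate, BedNo, Dosage, Insurer, Ward}

Start with {BedNo, Dosage, Ward}.
BedNo → Insurer applies; add {Insurer} → now {BedNo, Dosage, Insurer, Ward}.
Insurer → AdmitDate applies; add {AdmitDate} → now {AdmitDate, BedNo, Dosage, Insurer, Ward}.
No further FD applies.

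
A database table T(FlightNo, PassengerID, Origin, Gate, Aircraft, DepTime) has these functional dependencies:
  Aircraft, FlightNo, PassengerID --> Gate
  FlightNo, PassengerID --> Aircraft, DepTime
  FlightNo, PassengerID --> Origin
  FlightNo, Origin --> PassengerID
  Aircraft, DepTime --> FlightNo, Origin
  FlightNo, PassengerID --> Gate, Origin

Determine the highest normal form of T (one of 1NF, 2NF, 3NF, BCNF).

BCNF

Candidate keys: {Aircraft, DepTime}, {FlightNo, Origin}, {FlightNo, PassengerID}. Prime attributes: {Aircraft, DepTime, FlightNo, Origin, PassengerID}.
Each dependency's left side is a superkey — BCNF holds.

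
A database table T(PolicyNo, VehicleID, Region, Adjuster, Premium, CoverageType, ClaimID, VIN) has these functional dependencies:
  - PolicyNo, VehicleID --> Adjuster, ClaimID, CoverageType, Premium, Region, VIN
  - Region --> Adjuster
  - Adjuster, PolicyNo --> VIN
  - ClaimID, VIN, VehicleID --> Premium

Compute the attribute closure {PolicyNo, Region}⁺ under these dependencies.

Start with {PolicyNo, Region}.
Region --> Adjuster applies; add {Adjuster} → now {Adjuster, PolicyNo, Region}.
Adjuster, PolicyNo --> VIN applies; add {VIN} → now {Adjuster, PolicyNo, Region, VIN}.
No further FD applies.

{Adjuster, PolicyNo, Region, VIN}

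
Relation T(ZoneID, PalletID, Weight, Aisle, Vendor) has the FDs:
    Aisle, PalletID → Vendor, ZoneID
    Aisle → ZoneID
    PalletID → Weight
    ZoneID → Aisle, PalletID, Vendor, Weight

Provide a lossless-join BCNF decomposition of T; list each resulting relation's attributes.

{Aisle, PalletID, Vendor, ZoneID}; {PalletID, Weight}

Candidate keys of the original relation: {Aisle}, {ZoneID}.
In {Aisle, PalletID, Vendor, Weight, ZoneID}, {PalletID} is not a superkey ({PalletID}⁺ restricted to this set is {PalletID, Weight}), so split on PalletID → Weight into {PalletID, Weight} and {Aisle, PalletID, Vendor, ZoneID}.
{PalletID, Weight}: every determinant is a superkey — BCNF.
{Aisle, PalletID, Vendor, ZoneID}: every determinant is a superkey — BCNF.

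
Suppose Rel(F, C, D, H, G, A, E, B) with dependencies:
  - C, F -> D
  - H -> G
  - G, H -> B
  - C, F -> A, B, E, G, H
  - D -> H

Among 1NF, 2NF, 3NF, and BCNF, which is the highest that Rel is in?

Candidate key: {C, F}. Prime attributes: {C, F}.
H -> G: {H}⁺ = {B, G, H}, which is not all of the attributes, so the left side is not a superkey — BCNF is violated.
H -> G has non-prime {G} on the right and a non-superkey on the left, so 3NF fails.
No proper subset of a key has a non-prime attribute in its closure, so there is no partial dependency; 2NF holds.

2NF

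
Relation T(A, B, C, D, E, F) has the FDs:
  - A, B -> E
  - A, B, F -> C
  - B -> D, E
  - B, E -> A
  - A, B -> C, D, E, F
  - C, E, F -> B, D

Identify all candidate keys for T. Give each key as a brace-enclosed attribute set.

{B} is a candidate key since {B}⁺ = {A, B, C, D, E, F} covers every attribute.
{C, E, F} is a candidate key since {C, E, F}⁺ = {A, B, C, D, E, F} covers every attribute.
No proper subset of any of these is a key, and no other minimal superkey exists.

{B}, {C, E, F}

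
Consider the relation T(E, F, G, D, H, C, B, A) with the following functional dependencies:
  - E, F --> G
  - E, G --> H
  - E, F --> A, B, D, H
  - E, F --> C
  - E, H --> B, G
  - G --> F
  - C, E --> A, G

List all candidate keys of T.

{C, E}, {E, F}, {E, G}, {E, H}

No FD produces {E}, so it must be in every candidate key.
{C, E} is a candidate key since {C, E}⁺ = {A, B, C, D, E, F, G, H} covers every attribute.
{E, F} is a candidate key since {E, F}⁺ = {A, B, C, D, E, F, G, H} covers every attribute.
{E, G} is a candidate key since {E, G}⁺ = {A, B, C, D, E, F, G, H} covers every attribute.
{E, H} is a candidate key since {E, H}⁺ = {A, B, C, D, E, F, G, H} covers every attribute.
Any other superkey properly contains one of these, so there are no further candidate keys.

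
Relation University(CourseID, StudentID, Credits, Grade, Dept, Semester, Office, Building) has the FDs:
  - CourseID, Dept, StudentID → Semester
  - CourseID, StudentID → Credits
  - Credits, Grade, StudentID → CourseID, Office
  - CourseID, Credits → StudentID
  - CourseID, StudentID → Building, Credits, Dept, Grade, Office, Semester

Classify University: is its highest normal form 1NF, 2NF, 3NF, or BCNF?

BCNF

Candidate keys: {CourseID, Credits}, {CourseID, StudentID}, {Credits, Grade, StudentID}. Prime attributes: {CourseID, Credits, Grade, StudentID}.
Every FD has a superkey on the left, so the relation is in BCNF.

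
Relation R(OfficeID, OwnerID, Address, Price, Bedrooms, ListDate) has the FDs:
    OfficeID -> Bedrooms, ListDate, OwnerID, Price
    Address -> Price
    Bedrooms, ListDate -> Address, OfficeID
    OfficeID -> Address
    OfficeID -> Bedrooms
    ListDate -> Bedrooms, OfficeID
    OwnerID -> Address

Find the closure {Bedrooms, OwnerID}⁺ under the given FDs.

{Address, Bedrooms, OwnerID, Price}

Start with {Bedrooms, OwnerID}.
OwnerID -> Address applies; add {Address} → now {Address, Bedrooms, OwnerID}.
Address -> Price applies; add {Price} → now {Address, Bedrooms, OwnerID, Price}.
No further FD applies.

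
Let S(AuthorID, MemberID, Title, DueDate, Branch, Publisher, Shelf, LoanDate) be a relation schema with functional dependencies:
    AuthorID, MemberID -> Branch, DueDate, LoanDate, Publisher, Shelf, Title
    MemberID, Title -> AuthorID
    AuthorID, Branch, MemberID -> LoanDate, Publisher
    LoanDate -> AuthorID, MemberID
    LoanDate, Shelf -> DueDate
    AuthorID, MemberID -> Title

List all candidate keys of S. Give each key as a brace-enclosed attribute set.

{AuthorID, MemberID}, {LoanDate}, {MemberID, Title}

Closure of {LoanDate} is {AuthorID, Branch, DueDate, LoanDate, MemberID, Publisher, Shelf, Title}, the whole schema; {LoanDate} is a candidate key.
Closure of {AuthorID, MemberID} is {AuthorID, Branch, DueDate, LoanDate, MemberID, Publisher, Shelf, Title}, the whole schema; {AuthorID, MemberID} is a candidate key.
Closure of {MemberID, Title} is {AuthorID, Branch, DueDate, LoanDate, MemberID, Publisher, Shelf, Title}, the whole schema; {MemberID, Title} is a candidate key.
No proper subset of any of these is a key, and no other minimal superkey exists.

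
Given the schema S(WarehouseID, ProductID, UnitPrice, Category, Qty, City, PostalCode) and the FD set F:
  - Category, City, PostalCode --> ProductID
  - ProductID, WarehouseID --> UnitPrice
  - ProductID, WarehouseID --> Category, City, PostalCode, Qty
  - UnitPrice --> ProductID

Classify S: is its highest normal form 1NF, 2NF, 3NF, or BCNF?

Candidate keys: {Category, City, PostalCode, WarehouseID}, {ProductID, WarehouseID}, {UnitPrice, WarehouseID}. Prime attributes: {Category, City, PostalCode, ProductID, UnitPrice, WarehouseID}.
Category, City, PostalCode --> ProductID: {Category, City, PostalCode}⁺ = {Category, City, PostalCode, ProductID}, which is not all of the attributes, so the left side is not a superkey — BCNF is violated.
Since {ProductID} ⊆ prime attributes and every other non-superkey FD also has a prime right side, the schema is in 3NF.

3NF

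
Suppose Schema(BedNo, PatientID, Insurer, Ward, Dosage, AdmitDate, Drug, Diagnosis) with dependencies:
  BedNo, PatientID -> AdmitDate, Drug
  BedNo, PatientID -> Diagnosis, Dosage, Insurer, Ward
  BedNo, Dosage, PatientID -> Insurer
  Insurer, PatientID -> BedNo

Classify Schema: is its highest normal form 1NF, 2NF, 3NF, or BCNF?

Candidate keys: {BedNo, PatientID}, {Insurer, PatientID}. Prime attributes: {BedNo, Insurer, PatientID}.
Every FD has a superkey on the left, so the relation is in BCNF.

BCNF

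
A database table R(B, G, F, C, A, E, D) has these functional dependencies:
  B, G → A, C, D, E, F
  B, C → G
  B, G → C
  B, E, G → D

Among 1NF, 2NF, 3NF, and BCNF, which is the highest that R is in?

BCNF

Candidate keys: {B, C}, {B, G}. Prime attributes: {B, C, G}.
Each dependency's left side is a superkey — BCNF holds.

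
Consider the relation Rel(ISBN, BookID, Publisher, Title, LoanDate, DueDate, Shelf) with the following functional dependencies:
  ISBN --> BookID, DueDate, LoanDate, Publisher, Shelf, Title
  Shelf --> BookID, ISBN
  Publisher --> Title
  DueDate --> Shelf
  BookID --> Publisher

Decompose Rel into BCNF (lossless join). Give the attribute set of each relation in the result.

{BookID, DueDate, ISBN, LoanDate, Shelf}; {BookID, Publisher}; {Publisher, Title}

Candidate keys of the original relation: {DueDate}, {ISBN}, {Shelf}.
{BookID, DueDate, ISBN, LoanDate, Publisher, Shelf, Title}: {Publisher} determines {Publisher, Title} here but is not a superkey — split on Publisher --> Title, giving {Publisher, Title} and {BookID, DueDate, ISBN, LoanDate, Publisher, Shelf}.
{Publisher, Title} is in BCNF.
{BookID, DueDate, ISBN, LoanDate, Publisher, Shelf}: {BookID} determines {BookID, Publisher} here but is not a superkey — split on BookID --> Publisher, giving {BookID, Publisher} and {BookID, DueDate, ISBN, LoanDate, Shelf}.
{BookID, Publisher} is in BCNF.
{BookID, DueDate, ISBN, LoanDate, Shelf} is in BCNF.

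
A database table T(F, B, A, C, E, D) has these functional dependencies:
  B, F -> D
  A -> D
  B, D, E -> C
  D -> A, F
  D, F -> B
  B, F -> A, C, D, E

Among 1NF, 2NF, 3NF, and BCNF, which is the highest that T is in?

BCNF

Candidate keys: {A}, {B, F}, {D}. Prime attributes: {A, B, D, F}.
The left-hand side of every FD is a superkey, so BCNF is satisfied.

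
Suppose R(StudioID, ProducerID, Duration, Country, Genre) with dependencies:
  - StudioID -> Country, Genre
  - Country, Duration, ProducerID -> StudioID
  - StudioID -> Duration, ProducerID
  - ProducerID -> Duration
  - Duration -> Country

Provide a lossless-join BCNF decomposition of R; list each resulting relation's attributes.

{Country, Duration}; {Duration, Genre, ProducerID, StudioID}

Candidate keys of the original relation: {ProducerID}, {StudioID}.
In {Country, Duration, Genre, ProducerID, StudioID}, {Duration} is not a superkey ({Duration}⁺ restricted to this set is {Country, Duration}), so split on Duration -> Country into {Country, Duration} and {Duration, Genre, ProducerID, StudioID}.
{Country, Duration} is in BCNF.
{Duration, Genre, ProducerID, StudioID} is in BCNF.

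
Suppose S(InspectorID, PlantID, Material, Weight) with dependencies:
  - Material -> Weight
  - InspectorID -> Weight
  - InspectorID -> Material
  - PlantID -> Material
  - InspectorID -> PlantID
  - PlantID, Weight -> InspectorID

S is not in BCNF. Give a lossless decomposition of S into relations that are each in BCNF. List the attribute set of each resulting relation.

Candidate keys of the original relation: {InspectorID}, {PlantID}.
In {InspectorID, Material, PlantID, Weight}, {Material} is not a superkey ({Material}⁺ restricted to this set is {Material, Weight}), so split on Material -> Weight into {Material, Weight} and {InspectorID, Material, PlantID}.
{Material, Weight} has no BCNF violation.
{InspectorID, Material, PlantID} has no BCNF violation.

{InspectorID, Material, PlantID}; {Material, Weight}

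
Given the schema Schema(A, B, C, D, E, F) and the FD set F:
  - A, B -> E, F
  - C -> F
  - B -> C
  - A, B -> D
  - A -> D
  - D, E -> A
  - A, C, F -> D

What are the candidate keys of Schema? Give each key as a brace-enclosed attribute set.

{A, B}, {B, D, E}

{B} never appears on the right of any FD, so every key must include it.
Closure of {A, B} is {A, B, C, D, E, F}, the whole schema; {A, B} is a candidate key.
Closure of {B, D, E} is {A, B, C, D, E, F}, the whole schema; {B, D, E} is a candidate key.
These are minimal and exhaustive — every other superkey contains one of them.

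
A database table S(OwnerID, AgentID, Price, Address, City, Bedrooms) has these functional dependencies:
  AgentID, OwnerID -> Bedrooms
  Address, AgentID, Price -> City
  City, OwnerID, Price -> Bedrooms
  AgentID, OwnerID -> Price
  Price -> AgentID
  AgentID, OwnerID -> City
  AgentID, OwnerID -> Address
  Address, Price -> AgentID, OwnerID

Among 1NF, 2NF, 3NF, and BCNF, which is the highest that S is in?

Candidate keys: {Address, Price}, {AgentID, OwnerID}, {OwnerID, Price}. Prime attributes: {Address, AgentID, OwnerID, Price}.
For Price -> AgentID we have {Price}⁺ = {AgentID, Price}; {Price} is not a superkey, so BCNF fails.
But every attribute on its right side ({AgentID}) is prime, and the same holds for every other non-superkey FD, so 3NF still holds.

3NF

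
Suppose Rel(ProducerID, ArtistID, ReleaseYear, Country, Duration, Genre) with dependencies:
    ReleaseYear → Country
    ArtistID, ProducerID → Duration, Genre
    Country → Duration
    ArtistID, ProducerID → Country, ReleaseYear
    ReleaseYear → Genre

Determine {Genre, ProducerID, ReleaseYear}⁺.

Start with {Genre, ProducerID, ReleaseYear}.
ReleaseYear → Country applies; add {Country} → now {Country, Genre, ProducerID, ReleaseYear}.
Country → Duration applies; add {Duration} → now {Country, Duration, Genre, ProducerID, ReleaseYear}.
No further FD applies.

{Country, Duration, Genre, ProducerID, ReleaseYear}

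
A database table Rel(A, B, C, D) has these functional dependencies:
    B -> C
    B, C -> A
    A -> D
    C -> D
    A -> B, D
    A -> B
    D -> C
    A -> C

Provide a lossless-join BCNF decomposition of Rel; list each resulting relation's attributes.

Candidate keys of the original relation: {A}, {B}.
{A, B, C, D}: {C} determines {C, D} here but is not a superkey — split on C -> D, giving {C, D} and {A, B, C}.
{C, D} has no BCNF violation.
{A, B, C} has no BCNF violation.

{A, B, C}; {C, D}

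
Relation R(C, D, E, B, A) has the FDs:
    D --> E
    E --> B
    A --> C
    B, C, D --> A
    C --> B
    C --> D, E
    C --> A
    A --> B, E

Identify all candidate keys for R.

Closure of {A} is {A, B, C, D, E}, the whole schema; {A} is a candidate key.
Closure of {C} is {A, B, C, D, E}, the whole schema; {C} is a candidate key.
These are minimal and exhaustive — every other superkey contains one of them.

{A}, {C}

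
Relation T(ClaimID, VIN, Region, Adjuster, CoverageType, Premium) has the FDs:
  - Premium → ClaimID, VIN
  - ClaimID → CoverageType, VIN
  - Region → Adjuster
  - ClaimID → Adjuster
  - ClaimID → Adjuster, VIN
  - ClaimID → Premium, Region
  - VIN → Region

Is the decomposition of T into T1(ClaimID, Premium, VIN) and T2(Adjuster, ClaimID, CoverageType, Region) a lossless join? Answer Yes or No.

Yes

T1 ∩ T2 = {ClaimID}; its closure under F is {Adjuster, ClaimID, CoverageType, Premium, Region, VIN}.
T1 is contained in that closure, so T1 ∩ T2 → T1 holds and the join is lossless.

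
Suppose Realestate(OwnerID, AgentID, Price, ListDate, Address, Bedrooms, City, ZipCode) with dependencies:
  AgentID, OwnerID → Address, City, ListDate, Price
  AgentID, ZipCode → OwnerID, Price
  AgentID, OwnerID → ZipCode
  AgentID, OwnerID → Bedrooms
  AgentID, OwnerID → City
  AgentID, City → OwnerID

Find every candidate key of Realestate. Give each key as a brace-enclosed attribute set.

{AgentID, City}, {AgentID, OwnerID}, {AgentID, ZipCode}

Attributes never on any right-hand side: {AgentID} — every candidate key must contain it.
Closure of {AgentID, City} is {Address, AgentID, Bedrooms, City, ListDate, OwnerID, Price, ZipCode}, the whole schema; {AgentID, City} is a candidate key.
Closure of {AgentID, OwnerID} is {Address, AgentID, Bedrooms, City, ListDate, OwnerID, Price, ZipCode}, the whole schema; {AgentID, OwnerID} is a candidate key.
Closure of {AgentID, ZipCode} is {Address, AgentID, Bedrooms, City, ListDate, OwnerID, Price, ZipCode}, the whole schema; {AgentID, ZipCode} is a candidate key.
No proper subset of any of these is a key, and no other minimal superkey exists.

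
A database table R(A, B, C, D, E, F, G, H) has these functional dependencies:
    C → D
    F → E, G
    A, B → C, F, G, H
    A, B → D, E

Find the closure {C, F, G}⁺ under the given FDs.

Start with {C, F, G}.
C → D applies; add {D} → now {C, D, F, G}.
F → E, G applies; add {E} → now {C, D, E, F, G}.
No further FD applies.

{C, D, E, F, G}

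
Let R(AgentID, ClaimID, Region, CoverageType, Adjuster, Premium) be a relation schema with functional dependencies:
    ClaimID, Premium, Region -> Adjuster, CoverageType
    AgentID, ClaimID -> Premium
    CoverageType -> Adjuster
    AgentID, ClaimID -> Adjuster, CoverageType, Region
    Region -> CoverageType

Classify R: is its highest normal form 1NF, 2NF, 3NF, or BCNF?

Candidate key: {AgentID, ClaimID}. Prime attributes: {AgentID, ClaimID}.
ClaimID, Premium, Region -> Adjuster, CoverageType breaks BCNF: {ClaimID, Premium, Region}⁺ = {Adjuster, ClaimID, CoverageType, Premium, Region}, so {ClaimID, Premium, Region} is not a superkey.
ClaimID, Premium, Region -> Adjuster, CoverageType determines the non-prime attributes {Adjuster, CoverageType} from a non-superkey — 3NF is violated.
Checking every proper subset of each key, none determines a non-prime attribute — 2NF is satisfied.

2NF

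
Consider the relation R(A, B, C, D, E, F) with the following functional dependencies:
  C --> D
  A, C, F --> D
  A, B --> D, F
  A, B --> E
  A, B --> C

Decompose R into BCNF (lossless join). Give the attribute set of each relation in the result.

Candidate key of the original relation: {A, B}.
In {A, B, C, D, E, F}, {C} is not a superkey ({C}⁺ restricted to this set is {C, D}), so split on C --> D into {C, D} and {A, B, C, E, F}.
{C, D}: every determinant is a superkey — BCNF.
{A, B, C, E, F}: every determinant is a superkey — BCNF.

{A, B, C, E, F}; {C, D}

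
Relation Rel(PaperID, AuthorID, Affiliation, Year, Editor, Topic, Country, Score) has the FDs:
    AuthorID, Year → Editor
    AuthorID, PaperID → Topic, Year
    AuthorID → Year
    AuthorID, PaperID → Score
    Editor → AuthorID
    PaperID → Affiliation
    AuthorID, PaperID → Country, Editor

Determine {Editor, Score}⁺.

{AuthorID, Editor, Score, Year}

Start with {Editor, Score}.
Editor → AuthorID applies; add {AuthorID} → now {AuthorID, Editor, Score}.
AuthorID → Year applies; add {Year} → now {AuthorID, Editor, Score, Year}.
No further FD applies.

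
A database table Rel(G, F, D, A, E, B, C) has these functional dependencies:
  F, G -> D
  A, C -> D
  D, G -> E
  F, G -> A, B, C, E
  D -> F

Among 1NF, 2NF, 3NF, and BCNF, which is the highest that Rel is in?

Candidate keys: {A, C, G}, {D, G}, {F, G}. Prime attributes: {A, C, D, F, G}.
A, C -> D breaks BCNF: {A, C}⁺ = {A, C, D, F}, so {A, C} is not a superkey.
Its right-hand attributes {D} are all prime, as are those of every other non-superkey FD — the relation is in 3NF.

3NF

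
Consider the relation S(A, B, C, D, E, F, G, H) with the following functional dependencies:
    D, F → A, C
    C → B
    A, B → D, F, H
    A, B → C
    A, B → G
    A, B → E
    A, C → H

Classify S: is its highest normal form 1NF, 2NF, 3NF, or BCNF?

Candidate keys: {A, B}, {A, C}, {D, F}. Prime attributes: {A, B, C, D, F}.
C → B: {C}⁺ = {B, C}, which is not all of the attributes, so the left side is not a superkey — BCNF is violated.
But every attribute on its right side ({B}) is prime, and the same holds for every other non-superkey FD, so 3NF still holds.

3NF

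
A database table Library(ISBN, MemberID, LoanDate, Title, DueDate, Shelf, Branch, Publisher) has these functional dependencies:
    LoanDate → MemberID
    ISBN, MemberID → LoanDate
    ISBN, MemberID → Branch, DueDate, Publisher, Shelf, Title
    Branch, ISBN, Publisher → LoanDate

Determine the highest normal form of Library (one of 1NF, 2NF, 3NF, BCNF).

Candidate keys: {Branch, ISBN, Publisher}, {ISBN, LoanDate}, {ISBN, MemberID}. Prime attributes: {Branch, ISBN, LoanDate, MemberID, Publisher}.
LoanDate → MemberID breaks BCNF: {LoanDate}⁺ = {LoanDate, MemberID}, so {LoanDate} is not a superkey.
Since {MemberID} ⊆ prime attributes and every other non-superkey FD also has a prime right side, the schema is in 3NF.

3NF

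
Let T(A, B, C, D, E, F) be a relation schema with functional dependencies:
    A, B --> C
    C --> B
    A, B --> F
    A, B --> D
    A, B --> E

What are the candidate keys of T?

Attributes never on any right-hand side: {A} — every candidate key must contain it.
Closure of {A, B} is {A, B, C, D, E, F}, the whole schema; {A, B} is a candidate key.
Closure of {A, C} is {A, B, C, D, E, F}, the whole schema; {A, C} is a candidate key.
Any other superkey properly contains one of these, so there are no further candidate keys.

{A, B}, {A, C}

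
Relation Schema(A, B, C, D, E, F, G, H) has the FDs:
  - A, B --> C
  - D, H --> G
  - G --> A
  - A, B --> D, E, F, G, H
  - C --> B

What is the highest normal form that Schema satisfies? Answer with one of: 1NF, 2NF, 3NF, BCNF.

Candidate keys: {A, B}, {A, C}, {B, D, H}, {B, G}, {C, D, H}, {C, G}. Prime attributes: {A, B, C, D, G, H}.
D, H --> G: {D, H}⁺ = {A, D, G, H}, which is not all of the attributes, so the left side is not a superkey — BCNF is violated.
Since {G} ⊆ prime attributes and every other non-superkey FD also has a prime right side, the schema is in 3NF.

3NF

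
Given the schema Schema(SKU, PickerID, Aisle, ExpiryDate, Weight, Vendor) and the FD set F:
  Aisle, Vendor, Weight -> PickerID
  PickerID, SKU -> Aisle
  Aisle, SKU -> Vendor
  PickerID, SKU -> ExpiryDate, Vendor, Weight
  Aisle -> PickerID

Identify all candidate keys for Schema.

{Aisle, SKU}, {PickerID, SKU}

Attributes never on any right-hand side: {SKU} — every candidate key must contain it.
{Aisle, SKU} is a candidate key since {Aisle, SKU}⁺ = {Aisle, ExpiryDate, PickerID, SKU, Vendor, Weight} covers every attribute.
{PickerID, SKU} is a candidate key since {PickerID, SKU}⁺ = {Aisle, ExpiryDate, PickerID, SKU, Vendor, Weight} covers every attribute.
Any other superkey properly contains one of these, so there are no further candidate keys.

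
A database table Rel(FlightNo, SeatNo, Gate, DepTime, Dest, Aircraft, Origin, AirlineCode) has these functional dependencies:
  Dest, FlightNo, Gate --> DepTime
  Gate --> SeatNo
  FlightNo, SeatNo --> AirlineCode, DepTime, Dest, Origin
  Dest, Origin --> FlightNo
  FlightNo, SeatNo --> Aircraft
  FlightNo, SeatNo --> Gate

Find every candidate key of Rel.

{FlightNo, Gate}⁺ = {Aircraft, AirlineCode, DepTime, Dest, FlightNo, Gate, Origin, SeatNo}, which is every attribute, so {FlightNo, Gate} is a candidate key.
{FlightNo, SeatNo}⁺ = {Aircraft, AirlineCode, DepTime, Dest, FlightNo, Gate, Origin, SeatNo}, which is every attribute, so {FlightNo, SeatNo} is a candidate key.
{Dest, Gate, Origin}⁺ = {Aircraft, AirlineCode, DepTime, Dest, FlightNo, Gate, Origin, SeatNo}, which is every attribute, so {Dest, Gate, Origin} is a candidate key.
{Dest, Origin, SeatNo}⁺ = {Aircraft, AirlineCode, DepTime, Dest, FlightNo, Gate, Origin, SeatNo}, which is every attribute, so {Dest, Origin, SeatNo} is a candidate key.
These are minimal and exhaustive — every other superkey contains one of them.

{Dest, Gate, Origin}, {Dest, Origin, SeatNo}, {FlightNo, Gate}, {FlightNo, SeatNo}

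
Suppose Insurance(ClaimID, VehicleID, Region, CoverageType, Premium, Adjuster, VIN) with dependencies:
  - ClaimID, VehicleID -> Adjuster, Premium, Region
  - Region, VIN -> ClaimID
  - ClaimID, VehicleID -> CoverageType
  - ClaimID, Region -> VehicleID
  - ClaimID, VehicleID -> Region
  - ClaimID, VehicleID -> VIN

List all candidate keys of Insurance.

{ClaimID, Region}, {ClaimID, VehicleID}, {Region, VIN}

Closure of {ClaimID, Region} is {Adjuster, ClaimID, CoverageType, Premium, Region, VIN, VehicleID}, the whole schema; {ClaimID, Region} is a candidate key.
Closure of {ClaimID, VehicleID} is {Adjuster, ClaimID, CoverageType, Premium, Region, VIN, VehicleID}, the whole schema; {ClaimID, VehicleID} is a candidate key.
Closure of {Region, VIN} is {Adjuster, ClaimID, CoverageType, Premium, Region, VIN, VehicleID}, the whole schema; {Region, VIN} is a candidate key.
These are minimal and exhaustive — every other superkey contains one of them.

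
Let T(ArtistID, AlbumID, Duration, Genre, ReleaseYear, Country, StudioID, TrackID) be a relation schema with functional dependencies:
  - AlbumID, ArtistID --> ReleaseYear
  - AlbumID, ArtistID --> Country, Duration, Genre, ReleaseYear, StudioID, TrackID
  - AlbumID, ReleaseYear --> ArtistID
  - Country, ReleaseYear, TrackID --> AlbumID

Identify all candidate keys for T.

{AlbumID, ArtistID}, {AlbumID, ReleaseYear}, {Country, ReleaseYear, TrackID}

{AlbumID, ArtistID} is a candidate key since {AlbumID, ArtistID}⁺ = {AlbumID, ArtistID, Country, Duration, Genre, ReleaseYear, StudioID, TrackID} covers every attribute.
{AlbumID, ReleaseYear} is a candidate key since {AlbumID, ReleaseYear}⁺ = {AlbumID, ArtistID, Country, Duration, Genre, ReleaseYear, StudioID, TrackID} covers every attribute.
{Country, ReleaseYear, TrackID} is a candidate key since {Country, ReleaseYear, TrackID}⁺ = {AlbumID, ArtistID, Country, Duration, Genre, ReleaseYear, StudioID, TrackID} covers every attribute.
These are minimal and exhaustive — every other superkey contains one of them.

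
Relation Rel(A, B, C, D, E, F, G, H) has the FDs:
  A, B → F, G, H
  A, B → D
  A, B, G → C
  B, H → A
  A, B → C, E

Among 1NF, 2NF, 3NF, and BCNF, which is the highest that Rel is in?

BCNF

Candidate keys: {A, B}, {B, H}. Prime attributes: {A, B, H}.
Each dependency's left side is a superkey — BCNF holds.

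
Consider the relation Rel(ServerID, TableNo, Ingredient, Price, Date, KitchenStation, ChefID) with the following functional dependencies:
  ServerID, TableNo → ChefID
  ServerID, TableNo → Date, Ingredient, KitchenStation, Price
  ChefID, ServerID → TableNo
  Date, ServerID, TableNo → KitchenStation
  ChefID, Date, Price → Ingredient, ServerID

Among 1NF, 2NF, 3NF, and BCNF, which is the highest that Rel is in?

BCNF

Candidate keys: {ChefID, Date, Price}, {ChefID, ServerID}, {ServerID, TableNo}. Prime attributes: {ChefID, Date, Price, ServerID, TableNo}.
Each dependency's left side is a superkey — BCNF holds.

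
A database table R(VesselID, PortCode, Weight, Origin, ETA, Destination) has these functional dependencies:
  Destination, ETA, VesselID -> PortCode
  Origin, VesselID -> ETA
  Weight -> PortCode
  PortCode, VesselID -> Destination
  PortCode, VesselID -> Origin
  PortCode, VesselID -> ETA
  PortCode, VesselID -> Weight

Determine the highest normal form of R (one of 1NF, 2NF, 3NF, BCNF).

Candidate keys: {Destination, ETA, VesselID}, {Destination, Origin, VesselID}, {PortCode, VesselID}, {VesselID, Weight}. Prime attributes: {Destination, ETA, Origin, PortCode, VesselID, Weight}.
Origin, VesselID -> ETA breaks BCNF: {Origin, VesselID}⁺ = {ETA, Origin, VesselID}, so {Origin, VesselID} is not a superkey.
But every attribute on its right side ({ETA}) is prime, and the same holds for every other non-superkey FD, so 3NF still holds.

3NF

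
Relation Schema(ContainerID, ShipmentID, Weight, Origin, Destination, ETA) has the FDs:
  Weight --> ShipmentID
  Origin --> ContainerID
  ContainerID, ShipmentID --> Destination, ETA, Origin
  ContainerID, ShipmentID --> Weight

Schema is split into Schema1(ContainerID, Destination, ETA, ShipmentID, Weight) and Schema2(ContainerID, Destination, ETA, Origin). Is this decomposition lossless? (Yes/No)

The shared attributes are {ContainerID, Destination, ETA} and {ContainerID, Destination, ETA}⁺ = {ContainerID, Destination, ETA}.
The closure covers neither Schema1 nor Schema2 entirely; the join is not lossless.

No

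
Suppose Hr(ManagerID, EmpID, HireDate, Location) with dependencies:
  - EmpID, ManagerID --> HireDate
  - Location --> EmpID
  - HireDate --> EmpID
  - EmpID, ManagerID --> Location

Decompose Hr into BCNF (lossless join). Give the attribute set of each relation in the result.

{EmpID, Location}; {HireDate, Location, ManagerID}

Candidate keys of the original relation: {EmpID, ManagerID}, {HireDate, ManagerID}, {Location, ManagerID}.
{EmpID, HireDate, Location, ManagerID}: {Location} determines {EmpID, Location} here but is not a superkey — split on Location --> EmpID, giving {EmpID, Location} and {HireDate, Location, ManagerID}.
{EmpID, Location}: every determinant is a superkey — BCNF.
{HireDate, Location, ManagerID}: every determinant is a superkey — BCNF.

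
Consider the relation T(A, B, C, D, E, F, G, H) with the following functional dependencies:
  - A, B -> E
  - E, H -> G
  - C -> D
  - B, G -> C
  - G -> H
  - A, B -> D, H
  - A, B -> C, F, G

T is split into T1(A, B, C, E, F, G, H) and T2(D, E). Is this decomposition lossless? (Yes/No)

The shared attributes are {E} and {E}⁺ = {E}.
Neither T1 nor T2 is contained in that closure, so the decomposition is lossy.

No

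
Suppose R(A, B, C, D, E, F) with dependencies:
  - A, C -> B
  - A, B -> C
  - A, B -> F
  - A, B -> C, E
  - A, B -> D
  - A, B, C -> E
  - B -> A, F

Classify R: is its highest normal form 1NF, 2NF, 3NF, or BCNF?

BCNF

Candidate keys: {A, C}, {B}. Prime attributes: {A, B, C}.
The left-hand side of every FD is a superkey, so BCNF is satisfied.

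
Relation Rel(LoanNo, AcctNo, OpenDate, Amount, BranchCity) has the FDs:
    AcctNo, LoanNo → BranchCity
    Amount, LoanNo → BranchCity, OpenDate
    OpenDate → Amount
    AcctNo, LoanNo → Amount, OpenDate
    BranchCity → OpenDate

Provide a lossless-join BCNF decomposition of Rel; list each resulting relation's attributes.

{AcctNo, Amount, LoanNo}; {Amount, OpenDate}; {BranchCity, LoanNo}; {BranchCity, OpenDate}

Candidate key of the original relation: {AcctNo, LoanNo}.
In {AcctNo, Amount, BranchCity, LoanNo, OpenDate}, {Amount, LoanNo} is not a superkey ({Amount, LoanNo}⁺ restricted to this set is {Amount, BranchCity, LoanNo, OpenDate}), so split on Amount, LoanNo → BranchCity, OpenDate into {Amount, BranchCity, LoanNo, OpenDate} and {AcctNo, Amount, LoanNo}.
In {Amount, BranchCity, LoanNo, OpenDate}, {OpenDate} is not a superkey ({OpenDate}⁺ restricted to this set is {Amount, OpenDate}), so split on OpenDate → Amount into {Amount, OpenDate} and {BranchCity, LoanNo, OpenDate}.
{Amount, OpenDate} has no BCNF violation.
In {BranchCity, LoanNo, OpenDate}, {BranchCity} is not a superkey ({BranchCity}⁺ restricted to this set is {BranchCity, OpenDate}), so split on BranchCity → OpenDate into {BranchCity, OpenDate} and {BranchCity, LoanNo}.
{BranchCity, OpenDate} has no BCNF violation.
{BranchCity, LoanNo} has no BCNF violation.
{AcctNo, Amount, LoanNo} has no BCNF violation.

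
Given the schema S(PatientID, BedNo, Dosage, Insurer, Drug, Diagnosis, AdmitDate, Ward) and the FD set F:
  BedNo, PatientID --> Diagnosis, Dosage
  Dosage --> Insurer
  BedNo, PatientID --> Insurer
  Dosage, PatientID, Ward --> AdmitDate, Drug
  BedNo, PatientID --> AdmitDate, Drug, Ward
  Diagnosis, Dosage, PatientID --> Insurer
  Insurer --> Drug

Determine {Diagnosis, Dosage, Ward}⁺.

Start with {Diagnosis, Dosage, Ward}.
Dosage --> Insurer applies; add {Insurer} → now {Diagnosis, Dosage, Insurer, Ward}.
Insurer --> Drug applies; add {Drug} → now {Diagnosis, Dosage, Drug, Insurer, Ward}.
No further FD applies.

{Diagnosis, Dosage, Drug, Insurer, Ward}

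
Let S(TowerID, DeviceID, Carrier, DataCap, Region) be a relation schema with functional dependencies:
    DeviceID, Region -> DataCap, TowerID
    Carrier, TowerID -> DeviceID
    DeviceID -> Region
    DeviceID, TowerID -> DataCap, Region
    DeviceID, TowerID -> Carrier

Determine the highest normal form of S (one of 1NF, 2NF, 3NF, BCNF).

BCNF

Candidate keys: {Carrier, TowerID}, {DeviceID}. Prime attributes: {Carrier, DeviceID, TowerID}.
Every FD has a superkey on the left, so the relation is in BCNF.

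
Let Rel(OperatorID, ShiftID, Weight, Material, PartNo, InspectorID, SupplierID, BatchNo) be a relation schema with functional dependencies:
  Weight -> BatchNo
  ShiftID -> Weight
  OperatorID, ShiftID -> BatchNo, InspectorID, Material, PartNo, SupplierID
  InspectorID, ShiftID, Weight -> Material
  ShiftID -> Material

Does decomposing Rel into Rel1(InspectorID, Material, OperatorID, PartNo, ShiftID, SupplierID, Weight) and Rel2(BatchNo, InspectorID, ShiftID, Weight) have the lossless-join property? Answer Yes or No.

The shared attributes are {InspectorID, ShiftID, Weight} and {InspectorID, ShiftID, Weight}⁺ = {BatchNo, InspectorID, Material, ShiftID, Weight}.
Rel2 is contained in that closure, so Rel1 ∩ Rel2 -> Rel2 holds and the join is lossless.

Yes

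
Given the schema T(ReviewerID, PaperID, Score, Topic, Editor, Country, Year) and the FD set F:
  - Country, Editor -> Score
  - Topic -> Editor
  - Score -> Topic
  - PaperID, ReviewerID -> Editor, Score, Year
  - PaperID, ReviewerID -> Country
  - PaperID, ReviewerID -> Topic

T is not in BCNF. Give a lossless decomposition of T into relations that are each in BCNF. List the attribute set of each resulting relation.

{Country, Editor, PaperID, ReviewerID, Year}; {Country, Score}; {Editor, Topic}; {Score, Topic}

Candidate key of the original relation: {PaperID, ReviewerID}.
Within {Country, Editor, PaperID, ReviewerID, Score, Topic, Year}: {Country, Editor}⁺ ∩ {Country, Editor, PaperID, ReviewerID, Score, Topic, Year} = {Country, Editor, Score, Topic}, not the whole set, so Country, Editor -> Score, Topic violates BCNF; decompose into {Country, Editor, Score, Topic} and {Country, Editor, PaperID, ReviewerID, Year}.
Within {Country, Editor, Score, Topic}: {Topic}⁺ ∩ {Country, Editor, Score, Topic} = {Editor, Topic}, not the whole set, so Topic -> Editor violates BCNF; decompose into {Editor, Topic} and {Country, Score, Topic}.
{Editor, Topic}: every determinant is a superkey — BCNF.
Within {Country, Score, Topic}: {Score}⁺ ∩ {Country, Score, Topic} = {Score, Topic}, not the whole set, so Score -> Topic violates BCNF; decompose into {Score, Topic} and {Country, Score}.
{Score, Topic}: every determinant is a superkey — BCNF.
{Country, Score}: every determinant is a superkey — BCNF.
{Country, Editor, PaperID, ReviewerID, Year}: every determinant is a superkey — BCNF.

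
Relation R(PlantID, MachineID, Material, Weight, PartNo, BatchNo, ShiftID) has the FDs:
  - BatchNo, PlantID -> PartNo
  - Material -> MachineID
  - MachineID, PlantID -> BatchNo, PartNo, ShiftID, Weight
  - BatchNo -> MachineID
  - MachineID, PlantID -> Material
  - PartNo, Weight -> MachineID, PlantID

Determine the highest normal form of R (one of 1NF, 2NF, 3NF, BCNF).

Candidate keys: {BatchNo, PlantID}, {MachineID, PlantID}, {Material, PlantID}, {PartNo, Weight}. Prime attributes: {BatchNo, MachineID, Material, PartNo, PlantID, Weight}.
For Material -> MachineID we have {Material}⁺ = {MachineID, Material}; {Material} is not a superkey, so BCNF fails.
But every attribute on its right side ({MachineID}) is prime, and the same holds for every other non-superkey FD, so 3NF still holds.

3NF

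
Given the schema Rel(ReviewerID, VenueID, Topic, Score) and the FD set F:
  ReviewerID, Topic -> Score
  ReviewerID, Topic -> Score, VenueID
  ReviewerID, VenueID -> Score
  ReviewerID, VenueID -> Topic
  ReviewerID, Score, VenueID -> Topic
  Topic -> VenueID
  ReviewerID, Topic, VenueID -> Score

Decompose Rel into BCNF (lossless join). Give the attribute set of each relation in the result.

Candidate keys of the original relation: {ReviewerID, Topic}, {ReviewerID, VenueID}.
Within {ReviewerID, Score, Topic, VenueID}: {Topic}⁺ ∩ {ReviewerID, Score, Topic, VenueID} = {Topic, VenueID}, not the whole set, so Topic -> VenueID violates BCNF; decompose into {Topic, VenueID} and {ReviewerID, Score, Topic}.
{Topic, VenueID} is in BCNF.
{ReviewerID, Score, Topic} is in BCNF.

{ReviewerID, Score, Topic}; {Topic, VenueID}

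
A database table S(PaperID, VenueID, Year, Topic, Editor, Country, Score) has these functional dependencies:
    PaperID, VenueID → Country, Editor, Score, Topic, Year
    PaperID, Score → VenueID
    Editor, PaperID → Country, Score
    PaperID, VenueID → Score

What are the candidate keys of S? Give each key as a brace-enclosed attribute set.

No FD produces {PaperID}, so it must be in every candidate key.
{Editor, PaperID}⁺ = {Country, Editor, PaperID, Score, Topic, VenueID, Year}, which is every attribute, so {Editor, PaperID} is a candidate key.
{PaperID, Score}⁺ = {Country, Editor, PaperID, Score, Topic, VenueID, Year}, which is every attribute, so {PaperID, Score} is a candidate key.
{PaperID, VenueID}⁺ = {Country, Editor, PaperID, Score, Topic, VenueID, Year}, which is every attribute, so {PaperID, VenueID} is a candidate key.
No proper subset of any of these is a key, and no other minimal superkey exists.

{Editor, PaperID}, {PaperID, Score}, {PaperID, VenueID}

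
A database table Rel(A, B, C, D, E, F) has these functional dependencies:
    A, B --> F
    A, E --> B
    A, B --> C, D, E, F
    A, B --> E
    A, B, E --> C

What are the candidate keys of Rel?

{A} never appears on the right of any FD, so every key must include it.
{A, B}⁺ = {A, B, C, D, E, F}, which is every attribute, so {A, B} is a candidate key.
{A, E}⁺ = {A, B, C, D, E, F}, which is every attribute, so {A, E} is a candidate key.
These are minimal and exhaustive — every other superkey contains one of them.

{A, B}, {A, E}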